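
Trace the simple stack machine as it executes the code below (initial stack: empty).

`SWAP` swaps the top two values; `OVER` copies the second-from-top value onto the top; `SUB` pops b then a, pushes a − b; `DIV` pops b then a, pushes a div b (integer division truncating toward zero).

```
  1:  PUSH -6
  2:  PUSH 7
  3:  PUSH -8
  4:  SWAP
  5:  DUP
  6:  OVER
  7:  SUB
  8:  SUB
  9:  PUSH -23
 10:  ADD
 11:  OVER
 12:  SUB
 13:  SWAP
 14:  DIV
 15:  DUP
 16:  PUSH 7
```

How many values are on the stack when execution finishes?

PUSH -6   [-6]
PUSH 7    [-6, 7]
PUSH -8   [-6, 7, -8]
SWAP      [-6, -8, 7]
DUP       [-6, -8, 7, 7]
OVER      [-6, -8, 7, 7, 7]
SUB       [-6, -8, 7, 0]
SUB       [-6, -8, 7]
PUSH -23  [-6, -8, 7, -23]
ADD       [-6, -8, -16]
OVER      [-6, -8, -16, -8]
SUB       [-6, -8, -8]
SWAP      [-6, -8, -8]
DIV       [-6, 1]
DUP       [-6, 1, 1]
PUSH 7    [-6, 1, 1, 7]

4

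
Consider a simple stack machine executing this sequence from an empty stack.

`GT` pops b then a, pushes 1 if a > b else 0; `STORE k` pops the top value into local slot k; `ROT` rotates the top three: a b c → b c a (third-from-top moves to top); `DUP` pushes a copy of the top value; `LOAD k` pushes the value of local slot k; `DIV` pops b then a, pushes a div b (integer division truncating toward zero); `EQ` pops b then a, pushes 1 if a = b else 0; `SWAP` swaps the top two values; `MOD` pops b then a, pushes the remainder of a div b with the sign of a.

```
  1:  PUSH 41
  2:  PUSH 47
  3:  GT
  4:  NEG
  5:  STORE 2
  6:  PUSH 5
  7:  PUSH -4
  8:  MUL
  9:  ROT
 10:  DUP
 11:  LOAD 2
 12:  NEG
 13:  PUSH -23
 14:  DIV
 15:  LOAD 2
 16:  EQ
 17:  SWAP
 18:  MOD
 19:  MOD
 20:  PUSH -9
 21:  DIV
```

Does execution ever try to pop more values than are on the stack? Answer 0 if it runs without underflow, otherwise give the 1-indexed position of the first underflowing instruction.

9

PUSH 41 -> [41]
PUSH 47 -> [41, 47]
GT      -> [0]
NEG     -> [0]
STORE 2 -> []
PUSH 5  -> [5]
PUSH -4 -> [5, -4]
MUL     -> [-20]
ROT  — needs 3 operands, stack has 1 → underflow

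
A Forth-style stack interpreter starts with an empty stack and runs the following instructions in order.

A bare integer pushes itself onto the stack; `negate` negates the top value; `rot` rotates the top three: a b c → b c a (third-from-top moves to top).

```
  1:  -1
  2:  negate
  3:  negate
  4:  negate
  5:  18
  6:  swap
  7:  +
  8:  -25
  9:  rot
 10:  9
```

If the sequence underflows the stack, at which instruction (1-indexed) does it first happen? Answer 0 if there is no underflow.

-1     -> [-1]
negate -> [1]
negate -> [-1]
negate -> [1]
18     -> [1, 18]
swap   -> [18, 1]
+      -> [19]
-25    -> [19, -25]
rot  — needs 3 operands, stack has 2 → underflow

9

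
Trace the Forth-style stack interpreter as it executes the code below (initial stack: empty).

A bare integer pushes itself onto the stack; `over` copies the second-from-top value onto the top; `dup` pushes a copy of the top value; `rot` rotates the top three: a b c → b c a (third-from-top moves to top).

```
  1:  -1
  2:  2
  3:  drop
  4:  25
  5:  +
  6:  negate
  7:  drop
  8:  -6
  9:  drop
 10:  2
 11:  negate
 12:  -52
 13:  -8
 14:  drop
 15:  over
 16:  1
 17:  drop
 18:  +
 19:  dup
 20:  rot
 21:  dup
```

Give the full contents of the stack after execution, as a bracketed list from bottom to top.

[-54, -54, -2, -2]

-1     → -1
2      → -1 2
drop   → -1
25     → -1 25
+      → 24
negate → -24
drop   → (empty)
-6     → -6
drop   → (empty)
2      → 2
negate → -2
-52    → -2 -52
-8     → -2 -52 -8
drop   → -2 -52
over   → -2 -52 -2
1      → -2 -52 -2 1
drop   → -2 -52 -2
+      → -2 -54
dup    → -2 -54 -54
rot    → -54 -54 -2
dup    → -54 -54 -2 -2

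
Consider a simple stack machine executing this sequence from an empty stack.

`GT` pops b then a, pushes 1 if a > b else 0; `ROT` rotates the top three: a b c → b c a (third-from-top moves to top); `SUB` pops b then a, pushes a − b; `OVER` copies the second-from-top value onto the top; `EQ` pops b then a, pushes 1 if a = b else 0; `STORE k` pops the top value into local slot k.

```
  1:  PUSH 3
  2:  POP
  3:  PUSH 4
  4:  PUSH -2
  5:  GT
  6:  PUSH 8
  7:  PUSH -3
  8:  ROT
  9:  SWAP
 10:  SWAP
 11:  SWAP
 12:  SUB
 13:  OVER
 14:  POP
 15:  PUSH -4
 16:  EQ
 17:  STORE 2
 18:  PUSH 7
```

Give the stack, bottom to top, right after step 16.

PUSH 3  → 3
POP     → (empty)
PUSH 4  → 4
PUSH -2 → 4 -2
GT      → 1
PUSH 8  → 1 8
PUSH -3 → 1 8 -3
ROT     → 8 -3 1
SWAP    → 8 1 -3
SWAP    → 8 -3 1
SWAP    → 8 1 -3
SUB     → 8 4
OVER    → 8 4 8
POP     → 8 4
PUSH -4 → 8 4 -4
EQ      → 8 0

[8, 0]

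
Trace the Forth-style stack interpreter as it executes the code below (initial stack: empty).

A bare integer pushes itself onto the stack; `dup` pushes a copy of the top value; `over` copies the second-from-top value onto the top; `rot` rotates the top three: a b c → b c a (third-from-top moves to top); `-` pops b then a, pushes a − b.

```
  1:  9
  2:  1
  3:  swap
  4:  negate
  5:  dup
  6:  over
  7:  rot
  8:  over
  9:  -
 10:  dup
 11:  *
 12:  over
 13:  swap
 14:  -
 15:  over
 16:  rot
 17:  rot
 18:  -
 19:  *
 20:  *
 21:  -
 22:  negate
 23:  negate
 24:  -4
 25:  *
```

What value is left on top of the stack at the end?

-4

9      -> 9
1      -> 9 1
swap   -> 1 9
negate -> 1 -9
dup    -> 1 -9 -9
over   -> 1 -9 -9 -9
rot    -> 1 -9 -9 -9
over   -> 1 -9 -9 -9 -9
-      -> 1 -9 -9 0
dup    -> 1 -9 -9 0 0
*      -> 1 -9 -9 0
over   -> 1 -9 -9 0 -9
swap   -> 1 -9 -9 -9 0
-      -> 1 -9 -9 -9
over   -> 1 -9 -9 -9 -9
rot    -> 1 -9 -9 -9 -9
rot    -> 1 -9 -9 -9 -9
-      -> 1 -9 -9 0
*      -> 1 -9 0
*      -> 1 0
-      -> 1
negate -> -1
negate -> 1
-4     -> 1 -4
*      -> -4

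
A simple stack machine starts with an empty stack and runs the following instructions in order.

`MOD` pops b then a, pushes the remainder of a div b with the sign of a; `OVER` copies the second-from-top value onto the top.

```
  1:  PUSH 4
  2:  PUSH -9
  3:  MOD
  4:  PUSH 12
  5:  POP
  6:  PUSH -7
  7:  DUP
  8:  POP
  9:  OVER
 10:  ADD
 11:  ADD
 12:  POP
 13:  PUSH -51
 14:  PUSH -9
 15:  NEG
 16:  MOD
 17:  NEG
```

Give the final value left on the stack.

PUSH 4   : 4
PUSH -9  : 4 -9
MOD      : 4
PUSH 12  : 4 12
POP      : 4
PUSH -7  : 4 -7
DUP      : 4 -7 -7
POP      : 4 -7
OVER     : 4 -7 4
ADD      : 4 -3
ADD      : 1
POP      : (empty)
PUSH -51 : -51
PUSH -9  : -51 -9
NEG      : -51 9
MOD      : -6
NEG      : 6

6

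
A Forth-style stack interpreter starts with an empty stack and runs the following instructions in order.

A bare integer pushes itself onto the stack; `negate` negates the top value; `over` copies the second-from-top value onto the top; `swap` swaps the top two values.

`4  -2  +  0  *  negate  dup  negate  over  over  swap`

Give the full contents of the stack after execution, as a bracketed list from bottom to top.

[0, 0, 0, 0]

4      : [4]
-2     : [4, -2]
+      : [2]
0      : [2, 0]
*      : [0]
negate : [0]
dup    : [0, 0]
negate : [0, 0]
over   : [0, 0, 0]
over   : [0, 0, 0, 0]
swap   : [0, 0, 0, 0]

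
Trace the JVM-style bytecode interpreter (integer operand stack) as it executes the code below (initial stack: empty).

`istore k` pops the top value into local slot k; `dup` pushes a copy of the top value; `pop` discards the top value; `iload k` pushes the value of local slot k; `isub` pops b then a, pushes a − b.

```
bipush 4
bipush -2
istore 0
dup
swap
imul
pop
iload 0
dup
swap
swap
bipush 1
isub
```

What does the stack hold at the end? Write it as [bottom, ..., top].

[-2, -3]

bipush 4  → 4
bipush -2 → 4 -2
istore 0  → 4
dup       → 4 4
swap      → 4 4
imul      → 16
pop       → (empty)
iload 0   → -2
dup       → -2 -2
swap      → -2 -2
swap      → -2 -2
bipush 1  → -2 -2 1
isub      → -2 -3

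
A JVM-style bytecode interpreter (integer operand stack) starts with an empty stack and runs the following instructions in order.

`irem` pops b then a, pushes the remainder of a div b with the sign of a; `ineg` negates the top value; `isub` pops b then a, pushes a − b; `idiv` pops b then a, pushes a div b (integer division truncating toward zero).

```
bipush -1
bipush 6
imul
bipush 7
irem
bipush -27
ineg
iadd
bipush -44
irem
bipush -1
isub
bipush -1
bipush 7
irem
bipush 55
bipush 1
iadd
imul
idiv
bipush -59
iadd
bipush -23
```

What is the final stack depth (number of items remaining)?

bipush -1  : [-1]
bipush 6   : [-1, 6]
imul       : [-6]
bipush 7   : [-6, 7]
irem       : [-6]
bipush -27 : [-6, -27]
ineg       : [-6, 27]
iadd       : [21]
bipush -44 : [21, -44]
irem       : [21]
bipush -1  : [21, -1]
isub       : [22]
bipush -1  : [22, -1]
bipush 7   : [22, -1, 7]
irem       : [22, -1]
bipush 55  : [22, -1, 55]
bipush 1   : [22, -1, 55, 1]
iadd       : [22, -1, 56]
imul       : [22, -56]
idiv       : [0]
bipush -59 : [0, -59]
iadd       : [-59]
bipush -23 : [-59, -23]

2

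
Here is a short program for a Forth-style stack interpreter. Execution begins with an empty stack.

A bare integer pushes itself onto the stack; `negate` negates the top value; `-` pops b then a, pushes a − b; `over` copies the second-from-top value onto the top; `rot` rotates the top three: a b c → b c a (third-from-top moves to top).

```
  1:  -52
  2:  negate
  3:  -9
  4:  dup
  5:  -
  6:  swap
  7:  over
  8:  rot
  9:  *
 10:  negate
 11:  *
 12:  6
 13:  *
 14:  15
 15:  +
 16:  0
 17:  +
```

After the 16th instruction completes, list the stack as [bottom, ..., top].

[15, 0]

-52     -52
negate  52
-9      52 -9
dup     52 -9 -9
-       52 0
swap    0 52
over    0 52 0
rot     52 0 0
*       52 0
negate  52 0
*       0
6       0 6
*       0
15      0 15
+       15
0       15 0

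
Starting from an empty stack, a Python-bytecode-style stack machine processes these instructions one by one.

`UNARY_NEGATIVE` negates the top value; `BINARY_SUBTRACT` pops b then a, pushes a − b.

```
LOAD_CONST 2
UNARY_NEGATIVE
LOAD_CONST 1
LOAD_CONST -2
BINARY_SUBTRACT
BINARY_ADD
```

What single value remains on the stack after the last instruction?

1

LOAD_CONST 2    -> 2
UNARY_NEGATIVE  -> -2
LOAD_CONST 1    -> -2 1
LOAD_CONST -2   -> -2 1 -2
BINARY_SUBTRACT -> -2 3
BINARY_ADD      -> 1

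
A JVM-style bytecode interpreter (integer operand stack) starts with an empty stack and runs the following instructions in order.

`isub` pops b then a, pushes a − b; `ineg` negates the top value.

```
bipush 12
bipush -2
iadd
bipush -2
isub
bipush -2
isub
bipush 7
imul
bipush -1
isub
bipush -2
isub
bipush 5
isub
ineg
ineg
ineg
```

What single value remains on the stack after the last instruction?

bipush 12 -> 12
bipush -2 -> 12 -2
iadd      -> 10
bipush -2 -> 10 -2
isub      -> 12
bipush -2 -> 12 -2
isub      -> 14
bipush 7  -> 14 7
imul      -> 98
bipush -1 -> 98 -1
isub      -> 99
bipush -2 -> 99 -2
isub      -> 101
bipush 5  -> 101 5
isub      -> 96
ineg      -> -96
ineg      -> 96
ineg      -> -96

-96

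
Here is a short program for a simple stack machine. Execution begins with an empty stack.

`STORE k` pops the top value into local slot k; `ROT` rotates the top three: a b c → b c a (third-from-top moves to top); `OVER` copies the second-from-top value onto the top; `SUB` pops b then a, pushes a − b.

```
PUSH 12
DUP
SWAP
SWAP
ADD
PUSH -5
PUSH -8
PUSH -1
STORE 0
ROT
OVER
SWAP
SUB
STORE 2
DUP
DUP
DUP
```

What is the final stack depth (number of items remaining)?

PUSH 12 : 12
DUP     : 12 12
SWAP    : 12 12
SWAP    : 12 12
ADD     : 24
PUSH -5 : 24 -5
PUSH -8 : 24 -5 -8
PUSH -1 : 24 -5 -8 -1
STORE 0 : 24 -5 -8
ROT     : -5 -8 24
OVER    : -5 -8 24 -8
SWAP    : -5 -8 -8 24
SUB     : -5 -8 -32
STORE 2 : -5 -8
DUP     : -5 -8 -8
DUP     : -5 -8 -8 -8
DUP     : -5 -8 -8 -8 -8

5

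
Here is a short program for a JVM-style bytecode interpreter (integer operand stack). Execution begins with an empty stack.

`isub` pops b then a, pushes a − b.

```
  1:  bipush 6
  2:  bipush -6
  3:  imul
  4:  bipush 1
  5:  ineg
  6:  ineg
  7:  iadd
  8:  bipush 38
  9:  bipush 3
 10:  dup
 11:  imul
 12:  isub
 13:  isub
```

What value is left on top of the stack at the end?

bipush 6  -> 6
bipush -6 -> 6 -6
imul      -> -36
bipush 1  -> -36 1
ineg      -> -36 -1
ineg      -> -36 1
iadd      -> -35
bipush 38 -> -35 38
bipush 3  -> -35 38 3
dup       -> -35 38 3 3
imul      -> -35 38 9
isub      -> -35 29
isub      -> -64

-64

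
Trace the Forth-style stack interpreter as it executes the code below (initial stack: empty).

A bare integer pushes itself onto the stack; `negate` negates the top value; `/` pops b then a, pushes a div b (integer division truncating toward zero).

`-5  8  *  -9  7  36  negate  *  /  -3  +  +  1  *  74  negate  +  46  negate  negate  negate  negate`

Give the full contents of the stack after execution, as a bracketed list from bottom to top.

[-117, 46]

-5      [-5]
8       [-5, 8]
*       [-40]
-9      [-40, -9]
7       [-40, -9, 7]
36      [-40, -9, 7, 36]
negate  [-40, -9, 7, -36]
*       [-40, -9, -252]
/       [-40, 0]
-3      [-40, 0, -3]
+       [-40, -3]
+       [-43]
1       [-43, 1]
*       [-43]
74      [-43, 74]
negate  [-43, -74]
+       [-117]
46      [-117, 46]
negate  [-117, -46]
negate  [-117, 46]
negate  [-117, -46]
negate  [-117, 46]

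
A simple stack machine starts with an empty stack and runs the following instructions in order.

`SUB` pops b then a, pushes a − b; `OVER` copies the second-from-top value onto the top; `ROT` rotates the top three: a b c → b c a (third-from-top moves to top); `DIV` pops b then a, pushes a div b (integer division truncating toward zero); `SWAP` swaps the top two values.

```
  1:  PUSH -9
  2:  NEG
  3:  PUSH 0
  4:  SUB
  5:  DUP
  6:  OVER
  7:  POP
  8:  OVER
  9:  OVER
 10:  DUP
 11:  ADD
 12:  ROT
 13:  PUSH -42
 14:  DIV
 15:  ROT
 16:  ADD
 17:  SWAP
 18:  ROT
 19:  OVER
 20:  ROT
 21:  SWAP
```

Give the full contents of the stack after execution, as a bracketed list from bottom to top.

[9, 9, 18, 18]

PUSH -9  -> [-9]
NEG      -> [9]
PUSH 0   -> [9, 0]
SUB      -> [9]
DUP      -> [9, 9]
OVER     -> [9, 9, 9]
POP      -> [9, 9]
OVER     -> [9, 9, 9]
OVER     -> [9, 9, 9, 9]
DUP      -> [9, 9, 9, 9, 9]
ADD      -> [9, 9, 9, 18]
ROT      -> [9, 9, 18, 9]
PUSH -42 -> [9, 9, 18, 9, -42]
DIV      -> [9, 9, 18, 0]
ROT      -> [9, 18, 0, 9]
ADD      -> [9, 18, 9]
SWAP     -> [9, 9, 18]
ROT      -> [9, 18, 9]
OVER     -> [9, 18, 9, 18]
ROT      -> [9, 9, 18, 18]
SWAP     -> [9, 9, 18, 18]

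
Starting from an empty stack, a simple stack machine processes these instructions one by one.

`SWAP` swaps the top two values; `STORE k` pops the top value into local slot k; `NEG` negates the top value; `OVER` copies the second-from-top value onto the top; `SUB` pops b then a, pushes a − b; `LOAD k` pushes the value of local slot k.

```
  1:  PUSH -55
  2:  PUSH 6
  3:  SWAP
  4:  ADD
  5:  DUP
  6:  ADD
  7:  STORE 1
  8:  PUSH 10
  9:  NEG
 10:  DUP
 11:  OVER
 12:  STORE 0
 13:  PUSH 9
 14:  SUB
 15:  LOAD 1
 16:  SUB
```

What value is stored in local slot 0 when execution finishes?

PUSH -55 : [-55]
PUSH 6   : [-55, 6]
SWAP     : [6, -55]
ADD      : [-49]
DUP      : [-49, -49]
ADD      : [-98]
STORE 1  : []
PUSH 10  : [10]
NEG      : [-10]
DUP      : [-10, -10]
OVER     : [-10, -10, -10]
STORE 0  : [-10, -10]
PUSH 9   : [-10, -10, 9]
SUB      : [-10, -19]
LOAD 1   : [-10, -19, -98]
SUB      : [-10, 79]

-10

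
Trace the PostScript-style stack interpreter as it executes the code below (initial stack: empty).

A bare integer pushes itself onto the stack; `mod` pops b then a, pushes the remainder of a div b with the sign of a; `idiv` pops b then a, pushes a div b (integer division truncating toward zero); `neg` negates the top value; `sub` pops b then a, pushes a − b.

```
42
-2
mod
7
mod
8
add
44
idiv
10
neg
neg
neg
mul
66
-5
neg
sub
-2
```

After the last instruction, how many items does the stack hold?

3

42    [42]
-2    [42, -2]
mod   [0]
7     [0, 7]
mod   [0]
8     [0, 8]
add   [8]
44    [8, 44]
idiv  [0]
10    [0, 10]
neg   [0, -10]
neg   [0, 10]
neg   [0, -10]
mul   [0]
66    [0, 66]
-5    [0, 66, -5]
neg   [0, 66, 5]
sub   [0, 61]
-2    [0, 61, -2]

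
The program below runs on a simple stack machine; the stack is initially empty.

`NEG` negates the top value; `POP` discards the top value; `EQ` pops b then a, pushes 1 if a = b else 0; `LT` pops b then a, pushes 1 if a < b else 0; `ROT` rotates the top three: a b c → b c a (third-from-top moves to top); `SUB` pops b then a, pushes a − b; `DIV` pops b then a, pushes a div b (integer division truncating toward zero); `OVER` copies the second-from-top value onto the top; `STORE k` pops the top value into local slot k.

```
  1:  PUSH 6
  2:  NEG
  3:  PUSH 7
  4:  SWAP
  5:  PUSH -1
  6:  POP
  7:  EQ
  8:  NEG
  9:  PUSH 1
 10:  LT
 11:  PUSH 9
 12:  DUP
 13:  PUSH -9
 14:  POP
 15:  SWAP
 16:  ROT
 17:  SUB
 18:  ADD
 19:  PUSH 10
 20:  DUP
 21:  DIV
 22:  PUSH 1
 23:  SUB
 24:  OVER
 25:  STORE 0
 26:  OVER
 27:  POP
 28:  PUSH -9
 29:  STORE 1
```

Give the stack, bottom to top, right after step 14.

PUSH 6   6
NEG      -6
PUSH 7   -6 7
SWAP     7 -6
PUSH -1  7 -6 -1
POP      7 -6
EQ       0
NEG      0
PUSH 1   0 1
LT       1
PUSH 9   1 9
DUP      1 9 9
PUSH -9  1 9 9 -9
POP      1 9 9

[1, 9, 9]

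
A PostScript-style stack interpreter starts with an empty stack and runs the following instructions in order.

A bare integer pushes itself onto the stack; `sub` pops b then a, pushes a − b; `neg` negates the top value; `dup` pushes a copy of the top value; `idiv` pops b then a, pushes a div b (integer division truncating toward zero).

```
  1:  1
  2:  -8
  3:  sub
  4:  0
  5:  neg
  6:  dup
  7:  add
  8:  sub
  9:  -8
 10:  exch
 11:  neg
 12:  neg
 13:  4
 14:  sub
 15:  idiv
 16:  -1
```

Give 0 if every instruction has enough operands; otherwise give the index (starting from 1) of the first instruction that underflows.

1    -> 1
-8   -> 1 -8
sub  -> 9
0    -> 9 0
neg  -> 9 0
dup  -> 9 0 0
add  -> 9 0
sub  -> 9
-8   -> 9 -8
exch -> -8 9
neg  -> -8 -9
neg  -> -8 9
4    -> -8 9 4
sub  -> -8 5
idiv -> -1
-1   -> -1 -1

0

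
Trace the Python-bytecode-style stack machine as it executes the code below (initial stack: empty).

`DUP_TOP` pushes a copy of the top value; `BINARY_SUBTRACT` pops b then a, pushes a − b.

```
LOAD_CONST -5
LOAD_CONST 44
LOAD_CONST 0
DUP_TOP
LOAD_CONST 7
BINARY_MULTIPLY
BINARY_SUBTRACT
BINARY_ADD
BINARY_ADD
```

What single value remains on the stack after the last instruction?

LOAD_CONST -5    -5
LOAD_CONST 44    -5 44
LOAD_CONST 0     -5 44 0
DUP_TOP          -5 44 0 0
LOAD_CONST 7     -5 44 0 0 7
BINARY_MULTIPLY  -5 44 0 0
BINARY_SUBTRACT  -5 44 0
BINARY_ADD       -5 44
BINARY_ADD       39

39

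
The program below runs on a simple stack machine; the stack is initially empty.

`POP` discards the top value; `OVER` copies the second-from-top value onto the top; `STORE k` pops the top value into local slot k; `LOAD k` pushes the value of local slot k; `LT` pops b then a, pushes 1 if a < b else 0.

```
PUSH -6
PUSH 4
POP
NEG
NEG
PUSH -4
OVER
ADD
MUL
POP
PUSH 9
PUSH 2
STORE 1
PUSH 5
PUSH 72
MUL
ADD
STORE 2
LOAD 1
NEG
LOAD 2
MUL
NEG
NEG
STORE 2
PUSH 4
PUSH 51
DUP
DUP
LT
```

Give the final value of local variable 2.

-738

PUSH -6 -> [-6]
PUSH 4  -> [-6, 4]
POP     -> [-6]
NEG     -> [6]
NEG     -> [-6]
PUSH -4 -> [-6, -4]
OVER    -> [-6, -4, -6]
ADD     -> [-6, -10]
MUL     -> [60]
POP     -> []
PUSH 9  -> [9]
PUSH 2  -> [9, 2]
STORE 1 -> [9]
PUSH 5  -> [9, 5]
PUSH 72 -> [9, 5, 72]
MUL     -> [9, 360]
ADD     -> [369]
STORE 2 -> []
LOAD 1  -> [2]
NEG     -> [-2]
LOAD 2  -> [-2, 369]
MUL     -> [-738]
NEG     -> [738]
NEG     -> [-738]
STORE 2 -> []
PUSH 4  -> [4]
PUSH 51 -> [4, 51]
DUP     -> [4, 51, 51]
DUP     -> [4, 51, 51, 51]
LT      -> [4, 51, 0]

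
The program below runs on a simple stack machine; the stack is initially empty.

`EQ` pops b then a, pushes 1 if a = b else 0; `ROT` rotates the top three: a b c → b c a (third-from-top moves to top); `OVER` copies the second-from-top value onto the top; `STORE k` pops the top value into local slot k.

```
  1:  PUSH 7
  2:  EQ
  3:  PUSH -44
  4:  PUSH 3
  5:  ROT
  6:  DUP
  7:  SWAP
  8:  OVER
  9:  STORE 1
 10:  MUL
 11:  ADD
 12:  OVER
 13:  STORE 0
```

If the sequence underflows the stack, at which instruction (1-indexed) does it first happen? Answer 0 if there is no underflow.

2

PUSH 7 → 7
EQ  — needs 2 operands, stack has 1 → underflow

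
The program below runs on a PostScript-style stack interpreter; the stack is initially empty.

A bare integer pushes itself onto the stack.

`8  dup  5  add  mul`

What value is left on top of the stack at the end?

104

8    8
dup  8 8
5    8 8 5
add  8 13
mul  104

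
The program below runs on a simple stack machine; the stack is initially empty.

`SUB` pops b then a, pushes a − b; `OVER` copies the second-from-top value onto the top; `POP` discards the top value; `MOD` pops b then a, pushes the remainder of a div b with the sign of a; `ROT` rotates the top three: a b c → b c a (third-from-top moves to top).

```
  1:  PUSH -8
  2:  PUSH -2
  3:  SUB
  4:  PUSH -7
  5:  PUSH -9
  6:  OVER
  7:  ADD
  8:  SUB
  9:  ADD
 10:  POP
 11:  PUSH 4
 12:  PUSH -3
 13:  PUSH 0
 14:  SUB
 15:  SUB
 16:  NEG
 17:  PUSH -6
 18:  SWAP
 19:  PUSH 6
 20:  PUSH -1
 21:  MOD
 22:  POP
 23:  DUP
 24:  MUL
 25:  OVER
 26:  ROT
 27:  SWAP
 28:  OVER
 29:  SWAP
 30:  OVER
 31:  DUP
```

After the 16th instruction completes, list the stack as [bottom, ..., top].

[-7]

PUSH -8 : -8
PUSH -2 : -8 -2
SUB     : -6
PUSH -7 : -6 -7
PUSH -9 : -6 -7 -9
OVER    : -6 -7 -9 -7
ADD     : -6 -7 -16
SUB     : -6 9
ADD     : 3
POP     : (empty)
PUSH 4  : 4
PUSH -3 : 4 -3
PUSH 0  : 4 -3 0
SUB     : 4 -3
SUB     : 7
NEG     : -7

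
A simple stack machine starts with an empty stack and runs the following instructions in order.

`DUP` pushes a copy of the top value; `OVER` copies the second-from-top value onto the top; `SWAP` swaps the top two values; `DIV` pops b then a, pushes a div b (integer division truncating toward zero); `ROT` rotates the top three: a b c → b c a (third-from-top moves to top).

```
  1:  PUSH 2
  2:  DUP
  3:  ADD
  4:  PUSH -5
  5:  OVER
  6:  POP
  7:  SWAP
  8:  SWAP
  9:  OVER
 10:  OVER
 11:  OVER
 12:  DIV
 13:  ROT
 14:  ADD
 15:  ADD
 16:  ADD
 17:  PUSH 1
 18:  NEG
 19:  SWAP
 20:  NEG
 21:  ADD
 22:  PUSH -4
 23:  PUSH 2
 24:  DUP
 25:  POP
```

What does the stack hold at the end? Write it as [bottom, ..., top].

PUSH 2  : [2]
DUP     : [2, 2]
ADD     : [4]
PUSH -5 : [4, -5]
OVER    : [4, -5, 4]
POP     : [4, -5]
SWAP    : [-5, 4]
SWAP    : [4, -5]
OVER    : [4, -5, 4]
OVER    : [4, -5, 4, -5]
OVER    : [4, -5, 4, -5, 4]
DIV     : [4, -5, 4, -1]
ROT     : [4, 4, -1, -5]
ADD     : [4, 4, -6]
ADD     : [4, -2]
ADD     : [2]
PUSH 1  : [2, 1]
NEG     : [2, -1]
SWAP    : [-1, 2]
NEG     : [-1, -2]
ADD     : [-3]
PUSH -4 : [-3, -4]
PUSH 2  : [-3, -4, 2]
DUP     : [-3, -4, 2, 2]
POP     : [-3, -4, 2]

[-3, -4, 2]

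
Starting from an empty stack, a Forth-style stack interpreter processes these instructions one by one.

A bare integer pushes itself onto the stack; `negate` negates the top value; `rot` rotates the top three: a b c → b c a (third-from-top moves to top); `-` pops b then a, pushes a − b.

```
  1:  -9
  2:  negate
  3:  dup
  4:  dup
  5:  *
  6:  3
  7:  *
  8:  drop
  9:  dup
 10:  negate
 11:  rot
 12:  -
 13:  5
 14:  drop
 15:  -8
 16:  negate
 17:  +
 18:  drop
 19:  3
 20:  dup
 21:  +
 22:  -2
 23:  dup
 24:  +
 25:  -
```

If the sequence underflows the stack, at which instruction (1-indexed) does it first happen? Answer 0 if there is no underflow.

-9     -> [-9]
negate -> [9]
dup    -> [9, 9]
dup    -> [9, 9, 9]
*      -> [9, 81]
3      -> [9, 81, 3]
*      -> [9, 243]
drop   -> [9]
dup    -> [9, 9]
negate -> [9, -9]
rot  — needs 3 operands, stack has 2 → underflow

11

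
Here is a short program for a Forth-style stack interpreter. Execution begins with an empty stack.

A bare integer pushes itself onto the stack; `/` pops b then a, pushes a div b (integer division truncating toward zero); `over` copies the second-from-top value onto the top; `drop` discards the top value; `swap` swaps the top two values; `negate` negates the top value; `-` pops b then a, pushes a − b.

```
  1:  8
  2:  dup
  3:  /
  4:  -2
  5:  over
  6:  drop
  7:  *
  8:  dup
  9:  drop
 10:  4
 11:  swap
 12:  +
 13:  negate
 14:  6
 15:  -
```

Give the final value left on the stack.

-8

8      -> [8]
dup    -> [8, 8]
/      -> [1]
-2     -> [1, -2]
over   -> [1, -2, 1]
drop   -> [1, -2]
*      -> [-2]
dup    -> [-2, -2]
drop   -> [-2]
4      -> [-2, 4]
swap   -> [4, -2]
+      -> [2]
negate -> [-2]
6      -> [-2, 6]
-      -> [-8]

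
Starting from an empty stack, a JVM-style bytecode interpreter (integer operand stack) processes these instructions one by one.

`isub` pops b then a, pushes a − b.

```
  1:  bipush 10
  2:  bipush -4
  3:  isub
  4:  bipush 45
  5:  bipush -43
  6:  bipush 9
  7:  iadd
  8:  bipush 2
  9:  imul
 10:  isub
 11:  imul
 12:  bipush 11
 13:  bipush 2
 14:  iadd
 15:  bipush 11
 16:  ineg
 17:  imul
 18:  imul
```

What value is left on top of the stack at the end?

bipush 10  -> 10
bipush -4  -> 10 -4
isub       -> 14
bipush 45  -> 14 45
bipush -43 -> 14 45 -43
bipush 9   -> 14 45 -43 9
iadd       -> 14 45 -34
bipush 2   -> 14 45 -34 2
imul       -> 14 45 -68
isub       -> 14 113
imul       -> 1582
bipush 11  -> 1582 11
bipush 2   -> 1582 11 2
iadd       -> 1582 13
bipush 11  -> 1582 13 11
ineg       -> 1582 13 -11
imul       -> 1582 -143
imul       -> -226226

-226226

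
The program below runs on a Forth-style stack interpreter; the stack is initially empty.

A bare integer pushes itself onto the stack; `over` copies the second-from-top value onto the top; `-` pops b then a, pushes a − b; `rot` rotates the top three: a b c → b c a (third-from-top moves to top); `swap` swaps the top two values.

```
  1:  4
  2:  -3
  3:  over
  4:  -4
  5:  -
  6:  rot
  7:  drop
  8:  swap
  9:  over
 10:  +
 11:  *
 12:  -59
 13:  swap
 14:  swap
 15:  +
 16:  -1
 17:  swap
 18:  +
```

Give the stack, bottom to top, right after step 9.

[8, -3, 8]

4    -> 4
-3   -> 4 -3
over -> 4 -3 4
-4   -> 4 -3 4 -4
-    -> 4 -3 8
rot  -> -3 8 4
drop -> -3 8
swap -> 8 -3
over -> 8 -3 8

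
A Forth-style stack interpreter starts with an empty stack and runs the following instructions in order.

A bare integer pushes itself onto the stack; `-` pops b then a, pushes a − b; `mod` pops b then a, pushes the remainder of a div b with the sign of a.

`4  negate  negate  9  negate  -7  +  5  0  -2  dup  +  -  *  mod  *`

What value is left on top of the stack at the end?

4      → [4]
negate → [-4]
negate → [4]
9      → [4, 9]
negate → [4, -9]
-7     → [4, -9, -7]
+      → [4, -16]
5      → [4, -16, 5]
0      → [4, -16, 5, 0]
-2     → [4, -16, 5, 0, -2]
dup    → [4, -16, 5, 0, -2, -2]
+      → [4, -16, 5, 0, -4]
-      → [4, -16, 5, 4]
*      → [4, -16, 20]
mod    → [4, -16]
*      → [-64]

-64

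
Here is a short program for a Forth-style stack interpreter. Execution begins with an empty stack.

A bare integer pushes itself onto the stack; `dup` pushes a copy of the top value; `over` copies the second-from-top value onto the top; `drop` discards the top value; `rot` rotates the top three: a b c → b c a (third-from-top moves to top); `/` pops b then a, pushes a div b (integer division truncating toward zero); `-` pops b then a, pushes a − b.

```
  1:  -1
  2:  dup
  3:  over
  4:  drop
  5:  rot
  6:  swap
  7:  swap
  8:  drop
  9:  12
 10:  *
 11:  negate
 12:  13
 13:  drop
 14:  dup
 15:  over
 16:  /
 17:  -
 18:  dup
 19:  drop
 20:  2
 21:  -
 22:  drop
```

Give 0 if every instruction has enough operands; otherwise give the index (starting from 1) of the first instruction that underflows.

-1   → -1
dup  → -1 -1
over → -1 -1 -1
drop → -1 -1
rot  — needs 3 operands, stack has 2 → underflow

5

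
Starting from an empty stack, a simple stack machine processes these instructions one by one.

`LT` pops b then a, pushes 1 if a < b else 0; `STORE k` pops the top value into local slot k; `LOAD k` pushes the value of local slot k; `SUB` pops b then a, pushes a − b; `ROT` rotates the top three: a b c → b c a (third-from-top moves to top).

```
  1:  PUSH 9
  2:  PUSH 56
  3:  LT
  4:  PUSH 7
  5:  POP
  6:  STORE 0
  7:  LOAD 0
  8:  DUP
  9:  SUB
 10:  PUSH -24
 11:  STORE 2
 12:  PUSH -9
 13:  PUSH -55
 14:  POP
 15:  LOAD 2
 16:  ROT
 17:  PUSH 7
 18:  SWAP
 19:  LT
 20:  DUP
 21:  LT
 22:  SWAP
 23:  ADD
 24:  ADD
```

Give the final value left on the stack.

-33

PUSH 9   : [9]
PUSH 56  : [9, 56]
LT       : [1]
PUSH 7   : [1, 7]
POP      : [1]
STORE 0  : []
LOAD 0   : [1]
DUP      : [1, 1]
SUB      : [0]
PUSH -24 : [0, -24]
STORE 2  : [0]
PUSH -9  : [0, -9]
PUSH -55 : [0, -9, -55]
POP      : [0, -9]
LOAD 2   : [0, -9, -24]
ROT      : [-9, -24, 0]
PUSH 7   : [-9, -24, 0, 7]
SWAP     : [-9, -24, 7, 0]
LT       : [-9, -24, 0]
DUP      : [-9, -24, 0, 0]
LT       : [-9, -24, 0]
SWAP     : [-9, 0, -24]
ADD      : [-9, -24]
ADD      : [-33]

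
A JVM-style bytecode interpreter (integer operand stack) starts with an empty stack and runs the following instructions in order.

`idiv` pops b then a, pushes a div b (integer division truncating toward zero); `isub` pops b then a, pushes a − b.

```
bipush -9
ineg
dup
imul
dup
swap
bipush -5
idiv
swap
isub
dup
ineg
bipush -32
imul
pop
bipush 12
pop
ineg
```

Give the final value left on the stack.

bipush -9  -> [-9]
ineg       -> [9]
dup        -> [9, 9]
imul       -> [81]
dup        -> [81, 81]
swap       -> [81, 81]
bipush -5  -> [81, 81, -5]
idiv       -> [81, -16]
swap       -> [-16, 81]
isub       -> [-97]
dup        -> [-97, -97]
ineg       -> [-97, 97]
bipush -32 -> [-97, 97, -32]
imul       -> [-97, -3104]
pop        -> [-97]
bipush 12  -> [-97, 12]
pop        -> [-97]
ineg       -> [97]

97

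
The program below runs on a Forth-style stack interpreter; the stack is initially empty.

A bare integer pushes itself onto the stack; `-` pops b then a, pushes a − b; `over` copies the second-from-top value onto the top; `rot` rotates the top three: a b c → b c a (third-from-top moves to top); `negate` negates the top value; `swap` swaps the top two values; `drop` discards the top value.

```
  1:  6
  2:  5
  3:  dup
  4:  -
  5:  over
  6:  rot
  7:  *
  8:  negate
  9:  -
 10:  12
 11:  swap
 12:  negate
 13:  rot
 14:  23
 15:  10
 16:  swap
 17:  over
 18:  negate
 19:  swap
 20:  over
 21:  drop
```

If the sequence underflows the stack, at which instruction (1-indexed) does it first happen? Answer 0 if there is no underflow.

6      : [6]
5      : [6, 5]
dup    : [6, 5, 5]
-      : [6, 0]
over   : [6, 0, 6]
rot    : [0, 6, 6]
*      : [0, 36]
negate : [0, -36]
-      : [36]
12     : [36, 12]
swap   : [12, 36]
negate : [12, -36]
rot  — needs 3 operands, stack has 2 → underflow

13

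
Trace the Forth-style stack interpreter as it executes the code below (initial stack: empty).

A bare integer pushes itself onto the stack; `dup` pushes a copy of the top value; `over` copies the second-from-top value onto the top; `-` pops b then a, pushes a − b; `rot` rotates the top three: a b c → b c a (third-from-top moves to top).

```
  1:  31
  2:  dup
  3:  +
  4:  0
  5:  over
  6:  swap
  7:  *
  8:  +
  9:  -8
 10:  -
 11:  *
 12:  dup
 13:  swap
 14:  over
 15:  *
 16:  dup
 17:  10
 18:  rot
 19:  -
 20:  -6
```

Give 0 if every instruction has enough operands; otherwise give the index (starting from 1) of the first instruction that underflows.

11

31    [31]
dup   [31, 31]
+     [62]
0     [62, 0]
over  [62, 0, 62]
swap  [62, 62, 0]
*     [62, 0]
+     [62]
-8    [62, -8]
-     [70]
*  — needs 2 operands, stack has 1 → underflow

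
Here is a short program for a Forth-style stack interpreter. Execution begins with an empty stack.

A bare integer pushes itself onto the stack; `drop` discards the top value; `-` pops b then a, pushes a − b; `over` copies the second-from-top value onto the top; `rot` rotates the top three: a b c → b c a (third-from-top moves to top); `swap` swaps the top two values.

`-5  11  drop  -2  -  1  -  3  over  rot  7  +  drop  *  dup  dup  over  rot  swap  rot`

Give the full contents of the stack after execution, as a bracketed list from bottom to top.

[-12, -12, -12, -12]

-5   -> [-5]
11   -> [-5, 11]
drop -> [-5]
-2   -> [-5, -2]
-    -> [-3]
1    -> [-3, 1]
-    -> [-4]
3    -> [-4, 3]
over -> [-4, 3, -4]
rot  -> [3, -4, -4]
7    -> [3, -4, -4, 7]
+    -> [3, -4, 3]
drop -> [3, -4]
*    -> [-12]
dup  -> [-12, -12]
dup  -> [-12, -12, -12]
over -> [-12, -12, -12, -12]
rot  -> [-12, -12, -12, -12]
swap -> [-12, -12, -12, -12]
rot  -> [-12, -12, -12, -12]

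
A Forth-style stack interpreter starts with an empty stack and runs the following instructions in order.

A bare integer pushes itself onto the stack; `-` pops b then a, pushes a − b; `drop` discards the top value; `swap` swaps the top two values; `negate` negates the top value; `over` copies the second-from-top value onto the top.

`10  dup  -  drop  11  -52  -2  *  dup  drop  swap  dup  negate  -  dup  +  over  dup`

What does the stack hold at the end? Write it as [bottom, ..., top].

10     -> 10
dup    -> 10 10
-      -> 0
drop   -> (empty)
11     -> 11
-52    -> 11 -52
-2     -> 11 -52 -2
*      -> 11 104
dup    -> 11 104 104
drop   -> 11 104
swap   -> 104 11
dup    -> 104 11 11
negate -> 104 11 -11
-      -> 104 22
dup    -> 104 22 22
+      -> 104 44
over   -> 104 44 104
dup    -> 104 44 104 104

[104, 44, 104, 104]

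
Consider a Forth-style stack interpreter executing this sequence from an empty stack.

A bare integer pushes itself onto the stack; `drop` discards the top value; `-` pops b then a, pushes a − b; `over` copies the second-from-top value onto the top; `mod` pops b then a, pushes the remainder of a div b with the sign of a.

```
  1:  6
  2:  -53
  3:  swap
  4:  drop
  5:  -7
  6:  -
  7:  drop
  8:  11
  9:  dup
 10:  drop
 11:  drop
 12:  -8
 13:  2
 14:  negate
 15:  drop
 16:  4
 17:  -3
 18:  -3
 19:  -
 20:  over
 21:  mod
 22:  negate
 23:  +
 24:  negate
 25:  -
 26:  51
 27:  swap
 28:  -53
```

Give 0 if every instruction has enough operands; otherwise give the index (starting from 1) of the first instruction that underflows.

6      -> 6
-53    -> 6 -53
swap   -> -53 6
drop   -> -53
-7     -> -53 -7
-      -> -46
drop   -> (empty)
11     -> 11
dup    -> 11 11
drop   -> 11
drop   -> (empty)
-8     -> -8
2      -> -8 2
negate -> -8 -2
drop   -> -8
4      -> -8 4
-3     -> -8 4 -3
-3     -> -8 4 -3 -3
-      -> -8 4 0
over   -> -8 4 0 4
mod    -> -8 4 0
negate -> -8 4 0
+      -> -8 4
negate -> -8 -4
-      -> -4
51     -> -4 51
swap   -> 51 -4
-53    -> 51 -4 -53

0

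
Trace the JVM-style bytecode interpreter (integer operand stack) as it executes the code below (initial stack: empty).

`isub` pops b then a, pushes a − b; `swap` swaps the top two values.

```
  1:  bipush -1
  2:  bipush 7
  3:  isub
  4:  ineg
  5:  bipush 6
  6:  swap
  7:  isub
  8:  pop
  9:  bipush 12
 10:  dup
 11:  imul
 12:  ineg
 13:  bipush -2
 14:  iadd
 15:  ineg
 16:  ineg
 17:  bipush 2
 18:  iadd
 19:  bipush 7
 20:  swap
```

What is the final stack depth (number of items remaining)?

bipush -1 → -1
bipush 7  → -1 7
isub      → -8
ineg      → 8
bipush 6  → 8 6
swap      → 6 8
isub      → -2
pop       → (empty)
bipush 12 → 12
dup       → 12 12
imul      → 144
ineg      → -144
bipush -2 → -144 -2
iadd      → -146
ineg      → 146
ineg      → -146
bipush 2  → -146 2
iadd      → -144
bipush 7  → -144 7
swap      → 7 -144

2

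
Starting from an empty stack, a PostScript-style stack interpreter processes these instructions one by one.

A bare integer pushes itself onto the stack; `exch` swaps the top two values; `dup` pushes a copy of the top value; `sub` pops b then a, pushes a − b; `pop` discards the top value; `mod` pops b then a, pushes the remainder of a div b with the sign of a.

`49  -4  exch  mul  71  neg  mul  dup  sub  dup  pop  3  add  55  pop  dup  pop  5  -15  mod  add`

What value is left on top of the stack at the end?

49   → 49
-4   → 49 -4
exch → -4 49
mul  → -196
71   → -196 71
neg  → -196 -71
mul  → 13916
dup  → 13916 13916
sub  → 0
dup  → 0 0
pop  → 0
3    → 0 3
add  → 3
55   → 3 55
pop  → 3
dup  → 3 3
pop  → 3
5    → 3 5
-15  → 3 5 -15
mod  → 3 5
add  → 8

8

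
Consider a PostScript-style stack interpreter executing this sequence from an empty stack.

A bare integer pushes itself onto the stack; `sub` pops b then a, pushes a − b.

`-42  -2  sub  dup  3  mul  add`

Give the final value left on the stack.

-160

-42 : -42
-2  : -42 -2
sub : -40
dup : -40 -40
3   : -40 -40 3
mul : -40 -120
add : -160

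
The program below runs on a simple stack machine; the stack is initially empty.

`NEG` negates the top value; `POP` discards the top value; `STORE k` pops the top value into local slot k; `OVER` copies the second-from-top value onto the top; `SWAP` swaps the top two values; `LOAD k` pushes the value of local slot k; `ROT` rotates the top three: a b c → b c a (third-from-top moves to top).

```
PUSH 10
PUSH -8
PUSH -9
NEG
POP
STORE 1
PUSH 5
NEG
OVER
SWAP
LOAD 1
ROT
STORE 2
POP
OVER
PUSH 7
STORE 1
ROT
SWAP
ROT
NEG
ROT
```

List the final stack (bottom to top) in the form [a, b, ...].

PUSH 10 -> [10]
PUSH -8 -> [10, -8]
PUSH -9 -> [10, -8, -9]
NEG     -> [10, -8, 9]
POP     -> [10, -8]
STORE 1 -> [10]
PUSH 5  -> [10, 5]
NEG     -> [10, -5]
OVER    -> [10, -5, 10]
SWAP    -> [10, 10, -5]
LOAD 1  -> [10, 10, -5, -8]
ROT     -> [10, -5, -8, 10]
STORE 2 -> [10, -5, -8]
POP     -> [10, -5]
OVER    -> [10, -5, 10]
PUSH 7  -> [10, -5, 10, 7]
STORE 1 -> [10, -5, 10]
ROT     -> [-5, 10, 10]
SWAP    -> [-5, 10, 10]
ROT     -> [10, 10, -5]
NEG     -> [10, 10, 5]
ROT     -> [10, 5, 10]

[10, 5, 10]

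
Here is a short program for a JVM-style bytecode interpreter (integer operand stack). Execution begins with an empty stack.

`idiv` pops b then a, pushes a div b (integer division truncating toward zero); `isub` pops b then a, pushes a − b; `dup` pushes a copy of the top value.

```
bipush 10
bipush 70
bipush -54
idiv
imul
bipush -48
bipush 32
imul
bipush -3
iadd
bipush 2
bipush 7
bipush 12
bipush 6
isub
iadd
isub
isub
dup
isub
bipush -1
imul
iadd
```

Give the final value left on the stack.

bipush 10  -> [10]
bipush 70  -> [10, 70]
bipush -54 -> [10, 70, -54]
idiv       -> [10, -1]
imul       -> [-10]
bipush -48 -> [-10, -48]
bipush 32  -> [-10, -48, 32]
imul       -> [-10, -1536]
bipush -3  -> [-10, -1536, -3]
iadd       -> [-10, -1539]
bipush 2   -> [-10, -1539, 2]
bipush 7   -> [-10, -1539, 2, 7]
bipush 12  -> [-10, -1539, 2, 7, 12]
bipush 6   -> [-10, -1539, 2, 7, 12, 6]
isub       -> [-10, -1539, 2, 7, 6]
iadd       -> [-10, -1539, 2, 13]
isub       -> [-10, -1539, -11]
isub       -> [-10, -1528]
dup        -> [-10, -1528, -1528]
isub       -> [-10, 0]
bipush -1  -> [-10, 0, -1]
imul       -> [-10, 0]
iadd       -> [-10]

-10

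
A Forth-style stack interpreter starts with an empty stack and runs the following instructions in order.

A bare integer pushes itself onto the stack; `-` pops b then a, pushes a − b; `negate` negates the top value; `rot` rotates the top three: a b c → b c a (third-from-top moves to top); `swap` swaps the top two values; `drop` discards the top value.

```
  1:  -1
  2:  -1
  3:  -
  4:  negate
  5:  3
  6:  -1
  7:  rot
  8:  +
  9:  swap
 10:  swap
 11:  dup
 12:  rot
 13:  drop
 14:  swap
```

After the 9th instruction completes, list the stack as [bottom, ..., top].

-1     : [-1]
-1     : [-1, -1]
-      : [0]
negate : [0]
3      : [0, 3]
-1     : [0, 3, -1]
rot    : [3, -1, 0]
+      : [3, -1]
swap   : [-1, 3]

[-1, 3]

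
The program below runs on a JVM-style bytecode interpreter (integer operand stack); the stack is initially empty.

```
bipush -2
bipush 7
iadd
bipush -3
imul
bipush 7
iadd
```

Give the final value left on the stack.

-8

bipush -2 → [-2]
bipush 7  → [-2, 7]
iadd      → [5]
bipush -3 → [5, -3]
imul      → [-15]
bipush 7  → [-15, 7]
iadd      → [-8]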